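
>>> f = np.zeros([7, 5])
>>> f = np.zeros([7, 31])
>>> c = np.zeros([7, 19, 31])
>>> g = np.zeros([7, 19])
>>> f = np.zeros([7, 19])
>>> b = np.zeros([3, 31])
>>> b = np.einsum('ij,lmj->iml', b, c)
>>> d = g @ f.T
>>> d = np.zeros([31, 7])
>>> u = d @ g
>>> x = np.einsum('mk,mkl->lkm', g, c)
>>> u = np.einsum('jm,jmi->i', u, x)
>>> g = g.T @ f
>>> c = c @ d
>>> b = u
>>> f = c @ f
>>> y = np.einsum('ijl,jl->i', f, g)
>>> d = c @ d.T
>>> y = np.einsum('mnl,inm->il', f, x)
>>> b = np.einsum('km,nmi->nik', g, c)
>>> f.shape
(7, 19, 19)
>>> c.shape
(7, 19, 7)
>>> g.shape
(19, 19)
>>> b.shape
(7, 7, 19)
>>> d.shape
(7, 19, 31)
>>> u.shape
(7,)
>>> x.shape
(31, 19, 7)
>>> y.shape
(31, 19)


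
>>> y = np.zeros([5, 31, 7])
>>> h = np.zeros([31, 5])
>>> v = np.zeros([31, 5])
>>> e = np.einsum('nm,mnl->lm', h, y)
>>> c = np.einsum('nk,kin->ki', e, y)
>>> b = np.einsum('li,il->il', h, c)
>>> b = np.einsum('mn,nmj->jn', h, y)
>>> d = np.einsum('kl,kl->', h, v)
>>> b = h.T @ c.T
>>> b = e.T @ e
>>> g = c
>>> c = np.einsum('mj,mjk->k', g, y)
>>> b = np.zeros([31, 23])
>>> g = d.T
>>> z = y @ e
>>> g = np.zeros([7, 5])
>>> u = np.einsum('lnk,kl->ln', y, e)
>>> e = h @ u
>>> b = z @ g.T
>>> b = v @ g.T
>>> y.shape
(5, 31, 7)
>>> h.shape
(31, 5)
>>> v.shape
(31, 5)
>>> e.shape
(31, 31)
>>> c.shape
(7,)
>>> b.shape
(31, 7)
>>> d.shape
()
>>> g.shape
(7, 5)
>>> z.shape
(5, 31, 5)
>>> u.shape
(5, 31)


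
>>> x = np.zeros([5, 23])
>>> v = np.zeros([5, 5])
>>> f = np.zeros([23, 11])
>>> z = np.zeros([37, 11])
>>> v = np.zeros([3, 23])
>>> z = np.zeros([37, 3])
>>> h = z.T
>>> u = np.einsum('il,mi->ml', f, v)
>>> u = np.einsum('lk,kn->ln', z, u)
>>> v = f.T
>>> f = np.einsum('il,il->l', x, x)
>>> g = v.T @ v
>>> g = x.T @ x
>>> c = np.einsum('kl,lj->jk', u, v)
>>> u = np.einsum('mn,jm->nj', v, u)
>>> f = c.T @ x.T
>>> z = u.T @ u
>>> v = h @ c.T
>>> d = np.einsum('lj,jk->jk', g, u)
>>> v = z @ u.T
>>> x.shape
(5, 23)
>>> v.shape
(37, 23)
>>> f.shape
(37, 5)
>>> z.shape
(37, 37)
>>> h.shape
(3, 37)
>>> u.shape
(23, 37)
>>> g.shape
(23, 23)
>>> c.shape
(23, 37)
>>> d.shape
(23, 37)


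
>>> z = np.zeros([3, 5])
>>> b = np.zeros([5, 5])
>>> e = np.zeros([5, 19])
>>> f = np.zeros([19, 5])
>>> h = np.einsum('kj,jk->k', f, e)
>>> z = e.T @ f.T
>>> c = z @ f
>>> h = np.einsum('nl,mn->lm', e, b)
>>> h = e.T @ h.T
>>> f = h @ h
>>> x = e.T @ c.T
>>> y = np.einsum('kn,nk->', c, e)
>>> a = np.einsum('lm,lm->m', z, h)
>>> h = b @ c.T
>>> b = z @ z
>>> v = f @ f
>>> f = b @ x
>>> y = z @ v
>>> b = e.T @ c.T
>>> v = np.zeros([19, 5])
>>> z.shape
(19, 19)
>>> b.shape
(19, 19)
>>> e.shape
(5, 19)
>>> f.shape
(19, 19)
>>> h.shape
(5, 19)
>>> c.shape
(19, 5)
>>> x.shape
(19, 19)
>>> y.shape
(19, 19)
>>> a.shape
(19,)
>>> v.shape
(19, 5)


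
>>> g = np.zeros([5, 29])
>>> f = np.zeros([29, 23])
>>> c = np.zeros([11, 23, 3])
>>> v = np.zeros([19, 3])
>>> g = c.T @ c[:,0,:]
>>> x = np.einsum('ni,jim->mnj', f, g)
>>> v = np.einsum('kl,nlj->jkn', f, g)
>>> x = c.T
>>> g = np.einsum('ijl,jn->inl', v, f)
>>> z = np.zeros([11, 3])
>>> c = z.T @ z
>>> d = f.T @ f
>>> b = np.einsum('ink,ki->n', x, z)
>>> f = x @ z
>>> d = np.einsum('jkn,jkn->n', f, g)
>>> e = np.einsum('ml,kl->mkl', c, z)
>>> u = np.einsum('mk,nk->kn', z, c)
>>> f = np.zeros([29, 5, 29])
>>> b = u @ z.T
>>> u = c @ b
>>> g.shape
(3, 23, 3)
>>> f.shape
(29, 5, 29)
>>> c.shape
(3, 3)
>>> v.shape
(3, 29, 3)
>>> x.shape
(3, 23, 11)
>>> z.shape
(11, 3)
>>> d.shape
(3,)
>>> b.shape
(3, 11)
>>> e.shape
(3, 11, 3)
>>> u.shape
(3, 11)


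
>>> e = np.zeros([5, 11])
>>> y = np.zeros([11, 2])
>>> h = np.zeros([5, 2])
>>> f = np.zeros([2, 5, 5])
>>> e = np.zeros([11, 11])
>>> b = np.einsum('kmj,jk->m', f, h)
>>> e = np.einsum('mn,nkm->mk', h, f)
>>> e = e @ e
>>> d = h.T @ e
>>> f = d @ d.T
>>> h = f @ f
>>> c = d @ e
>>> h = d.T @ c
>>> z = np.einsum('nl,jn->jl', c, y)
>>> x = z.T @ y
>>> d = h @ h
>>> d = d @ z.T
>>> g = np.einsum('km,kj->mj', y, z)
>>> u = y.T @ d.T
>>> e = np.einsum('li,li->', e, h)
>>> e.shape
()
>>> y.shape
(11, 2)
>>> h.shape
(5, 5)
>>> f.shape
(2, 2)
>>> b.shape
(5,)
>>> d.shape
(5, 11)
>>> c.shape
(2, 5)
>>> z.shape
(11, 5)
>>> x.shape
(5, 2)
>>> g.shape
(2, 5)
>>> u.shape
(2, 5)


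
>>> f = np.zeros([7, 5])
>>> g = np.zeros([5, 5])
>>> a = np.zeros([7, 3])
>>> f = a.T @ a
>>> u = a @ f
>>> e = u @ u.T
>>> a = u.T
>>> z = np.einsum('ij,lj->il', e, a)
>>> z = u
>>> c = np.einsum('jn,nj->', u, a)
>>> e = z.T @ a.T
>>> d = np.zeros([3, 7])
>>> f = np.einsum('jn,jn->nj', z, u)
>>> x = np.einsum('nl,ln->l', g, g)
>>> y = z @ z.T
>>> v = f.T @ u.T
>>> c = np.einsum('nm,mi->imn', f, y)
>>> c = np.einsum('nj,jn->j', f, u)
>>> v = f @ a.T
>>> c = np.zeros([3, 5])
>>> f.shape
(3, 7)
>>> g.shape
(5, 5)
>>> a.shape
(3, 7)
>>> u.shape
(7, 3)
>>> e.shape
(3, 3)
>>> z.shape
(7, 3)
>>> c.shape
(3, 5)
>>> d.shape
(3, 7)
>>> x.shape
(5,)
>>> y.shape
(7, 7)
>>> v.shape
(3, 3)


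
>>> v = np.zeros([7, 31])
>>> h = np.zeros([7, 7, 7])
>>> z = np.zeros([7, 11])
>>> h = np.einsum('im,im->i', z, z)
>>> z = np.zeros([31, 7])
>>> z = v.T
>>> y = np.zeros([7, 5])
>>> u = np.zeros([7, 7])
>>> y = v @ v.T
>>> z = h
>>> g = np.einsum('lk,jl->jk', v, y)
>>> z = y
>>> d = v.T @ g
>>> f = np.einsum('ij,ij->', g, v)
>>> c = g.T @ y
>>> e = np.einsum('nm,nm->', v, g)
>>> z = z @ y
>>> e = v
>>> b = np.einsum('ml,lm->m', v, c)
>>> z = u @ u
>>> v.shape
(7, 31)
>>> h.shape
(7,)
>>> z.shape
(7, 7)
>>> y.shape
(7, 7)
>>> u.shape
(7, 7)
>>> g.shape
(7, 31)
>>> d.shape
(31, 31)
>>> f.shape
()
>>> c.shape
(31, 7)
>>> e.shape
(7, 31)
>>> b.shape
(7,)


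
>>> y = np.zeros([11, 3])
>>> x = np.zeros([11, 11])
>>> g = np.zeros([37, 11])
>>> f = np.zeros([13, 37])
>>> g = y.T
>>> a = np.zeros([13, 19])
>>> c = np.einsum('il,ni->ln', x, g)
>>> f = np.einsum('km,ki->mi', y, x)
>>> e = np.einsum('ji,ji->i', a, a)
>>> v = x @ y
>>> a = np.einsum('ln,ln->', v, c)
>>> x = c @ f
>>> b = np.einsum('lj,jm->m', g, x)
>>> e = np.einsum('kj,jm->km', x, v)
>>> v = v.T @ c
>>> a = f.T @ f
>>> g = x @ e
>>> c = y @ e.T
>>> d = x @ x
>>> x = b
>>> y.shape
(11, 3)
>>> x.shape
(11,)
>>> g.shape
(11, 3)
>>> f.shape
(3, 11)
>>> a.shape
(11, 11)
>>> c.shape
(11, 11)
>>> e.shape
(11, 3)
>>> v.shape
(3, 3)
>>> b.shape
(11,)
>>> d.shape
(11, 11)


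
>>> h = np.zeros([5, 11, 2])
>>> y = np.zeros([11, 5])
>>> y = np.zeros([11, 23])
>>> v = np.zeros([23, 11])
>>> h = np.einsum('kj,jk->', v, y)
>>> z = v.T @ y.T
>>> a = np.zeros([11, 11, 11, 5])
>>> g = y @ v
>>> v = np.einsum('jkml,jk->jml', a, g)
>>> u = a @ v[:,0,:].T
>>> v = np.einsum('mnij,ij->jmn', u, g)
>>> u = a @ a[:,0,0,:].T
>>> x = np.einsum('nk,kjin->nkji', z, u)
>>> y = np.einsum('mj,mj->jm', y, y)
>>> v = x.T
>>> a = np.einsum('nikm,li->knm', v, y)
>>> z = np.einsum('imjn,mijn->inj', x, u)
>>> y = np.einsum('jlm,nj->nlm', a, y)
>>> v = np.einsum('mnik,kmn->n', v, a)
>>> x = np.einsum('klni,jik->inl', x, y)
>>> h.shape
()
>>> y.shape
(23, 11, 11)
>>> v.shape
(11,)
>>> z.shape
(11, 11, 11)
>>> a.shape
(11, 11, 11)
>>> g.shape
(11, 11)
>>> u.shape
(11, 11, 11, 11)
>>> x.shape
(11, 11, 11)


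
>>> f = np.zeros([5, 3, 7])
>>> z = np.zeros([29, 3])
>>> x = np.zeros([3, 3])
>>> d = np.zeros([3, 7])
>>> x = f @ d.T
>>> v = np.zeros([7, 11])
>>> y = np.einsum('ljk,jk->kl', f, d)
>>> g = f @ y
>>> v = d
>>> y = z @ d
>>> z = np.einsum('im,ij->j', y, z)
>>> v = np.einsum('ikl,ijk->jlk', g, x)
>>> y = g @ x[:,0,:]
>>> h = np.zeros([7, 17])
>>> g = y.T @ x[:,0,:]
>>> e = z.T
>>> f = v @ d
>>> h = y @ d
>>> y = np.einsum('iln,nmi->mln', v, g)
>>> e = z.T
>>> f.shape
(3, 5, 7)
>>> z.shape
(3,)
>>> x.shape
(5, 3, 3)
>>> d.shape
(3, 7)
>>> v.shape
(3, 5, 3)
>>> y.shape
(3, 5, 3)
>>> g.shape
(3, 3, 3)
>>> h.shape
(5, 3, 7)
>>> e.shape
(3,)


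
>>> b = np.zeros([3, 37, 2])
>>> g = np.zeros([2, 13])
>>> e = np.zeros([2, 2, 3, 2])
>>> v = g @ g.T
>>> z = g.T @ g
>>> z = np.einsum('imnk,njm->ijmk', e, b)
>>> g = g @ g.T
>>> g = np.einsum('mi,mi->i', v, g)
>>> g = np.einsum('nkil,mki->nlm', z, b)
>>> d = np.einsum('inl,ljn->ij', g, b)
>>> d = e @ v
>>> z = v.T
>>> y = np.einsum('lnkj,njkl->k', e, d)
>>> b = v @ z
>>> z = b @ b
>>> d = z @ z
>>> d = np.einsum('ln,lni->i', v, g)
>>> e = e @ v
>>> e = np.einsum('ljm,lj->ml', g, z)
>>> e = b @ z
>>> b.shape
(2, 2)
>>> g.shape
(2, 2, 3)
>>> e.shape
(2, 2)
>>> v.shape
(2, 2)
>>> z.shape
(2, 2)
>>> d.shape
(3,)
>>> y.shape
(3,)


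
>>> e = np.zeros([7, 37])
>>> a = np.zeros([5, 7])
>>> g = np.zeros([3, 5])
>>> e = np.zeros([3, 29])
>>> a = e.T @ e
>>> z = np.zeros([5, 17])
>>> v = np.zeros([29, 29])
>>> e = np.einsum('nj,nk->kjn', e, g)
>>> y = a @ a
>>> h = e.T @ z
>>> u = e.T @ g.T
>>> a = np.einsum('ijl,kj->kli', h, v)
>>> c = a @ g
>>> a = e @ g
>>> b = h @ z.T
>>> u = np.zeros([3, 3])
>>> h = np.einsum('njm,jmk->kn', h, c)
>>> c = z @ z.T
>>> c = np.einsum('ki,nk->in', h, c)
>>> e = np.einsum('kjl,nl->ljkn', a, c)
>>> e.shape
(5, 29, 5, 3)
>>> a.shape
(5, 29, 5)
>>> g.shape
(3, 5)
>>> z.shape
(5, 17)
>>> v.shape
(29, 29)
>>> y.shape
(29, 29)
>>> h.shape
(5, 3)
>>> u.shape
(3, 3)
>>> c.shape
(3, 5)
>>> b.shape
(3, 29, 5)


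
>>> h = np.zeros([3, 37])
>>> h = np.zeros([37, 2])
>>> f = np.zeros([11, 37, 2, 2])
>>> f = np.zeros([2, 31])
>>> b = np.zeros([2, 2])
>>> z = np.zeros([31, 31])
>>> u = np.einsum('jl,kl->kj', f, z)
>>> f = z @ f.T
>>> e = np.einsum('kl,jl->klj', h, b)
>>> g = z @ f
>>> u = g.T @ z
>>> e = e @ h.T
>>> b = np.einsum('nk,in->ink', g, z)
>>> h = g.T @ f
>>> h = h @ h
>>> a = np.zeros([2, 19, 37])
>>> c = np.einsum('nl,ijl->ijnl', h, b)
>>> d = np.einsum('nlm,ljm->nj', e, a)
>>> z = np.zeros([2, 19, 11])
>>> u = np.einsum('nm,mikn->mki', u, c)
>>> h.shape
(2, 2)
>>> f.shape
(31, 2)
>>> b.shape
(31, 31, 2)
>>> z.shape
(2, 19, 11)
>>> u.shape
(31, 2, 31)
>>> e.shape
(37, 2, 37)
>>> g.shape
(31, 2)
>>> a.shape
(2, 19, 37)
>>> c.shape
(31, 31, 2, 2)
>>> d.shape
(37, 19)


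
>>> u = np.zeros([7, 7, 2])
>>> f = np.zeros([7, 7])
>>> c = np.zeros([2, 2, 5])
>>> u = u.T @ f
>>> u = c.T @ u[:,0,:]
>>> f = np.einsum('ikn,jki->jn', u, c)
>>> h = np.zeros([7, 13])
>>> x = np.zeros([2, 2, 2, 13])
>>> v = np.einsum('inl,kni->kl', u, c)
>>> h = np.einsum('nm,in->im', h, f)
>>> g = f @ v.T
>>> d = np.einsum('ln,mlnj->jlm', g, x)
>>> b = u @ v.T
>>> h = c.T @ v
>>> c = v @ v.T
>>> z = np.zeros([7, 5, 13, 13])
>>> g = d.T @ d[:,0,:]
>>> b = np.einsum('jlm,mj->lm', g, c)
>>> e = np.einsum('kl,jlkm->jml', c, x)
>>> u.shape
(5, 2, 7)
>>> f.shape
(2, 7)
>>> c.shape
(2, 2)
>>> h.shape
(5, 2, 7)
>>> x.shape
(2, 2, 2, 13)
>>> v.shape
(2, 7)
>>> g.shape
(2, 2, 2)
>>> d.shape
(13, 2, 2)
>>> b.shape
(2, 2)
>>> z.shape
(7, 5, 13, 13)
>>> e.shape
(2, 13, 2)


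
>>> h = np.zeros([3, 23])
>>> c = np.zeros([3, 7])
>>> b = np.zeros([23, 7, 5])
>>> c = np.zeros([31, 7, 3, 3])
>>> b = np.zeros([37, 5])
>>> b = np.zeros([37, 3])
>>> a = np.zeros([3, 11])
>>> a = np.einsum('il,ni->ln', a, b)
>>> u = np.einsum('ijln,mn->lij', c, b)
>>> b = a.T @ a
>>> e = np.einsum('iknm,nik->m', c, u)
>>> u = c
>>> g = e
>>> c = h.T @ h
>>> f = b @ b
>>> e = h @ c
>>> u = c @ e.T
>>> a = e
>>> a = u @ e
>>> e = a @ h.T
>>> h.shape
(3, 23)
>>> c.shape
(23, 23)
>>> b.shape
(37, 37)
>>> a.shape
(23, 23)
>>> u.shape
(23, 3)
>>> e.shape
(23, 3)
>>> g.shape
(3,)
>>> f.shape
(37, 37)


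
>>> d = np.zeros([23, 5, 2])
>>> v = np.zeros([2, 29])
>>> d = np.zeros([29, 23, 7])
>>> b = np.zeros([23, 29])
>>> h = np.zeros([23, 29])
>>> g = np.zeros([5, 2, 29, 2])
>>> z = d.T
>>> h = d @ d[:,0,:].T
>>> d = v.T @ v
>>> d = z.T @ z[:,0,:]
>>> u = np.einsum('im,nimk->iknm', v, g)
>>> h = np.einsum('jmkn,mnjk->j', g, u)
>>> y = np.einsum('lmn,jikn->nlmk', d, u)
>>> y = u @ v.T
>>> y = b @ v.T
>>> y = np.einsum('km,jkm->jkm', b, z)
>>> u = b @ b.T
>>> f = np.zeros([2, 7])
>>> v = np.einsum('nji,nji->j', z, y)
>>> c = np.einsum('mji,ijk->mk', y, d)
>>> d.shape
(29, 23, 29)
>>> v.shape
(23,)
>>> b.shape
(23, 29)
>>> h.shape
(5,)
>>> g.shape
(5, 2, 29, 2)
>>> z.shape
(7, 23, 29)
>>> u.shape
(23, 23)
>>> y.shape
(7, 23, 29)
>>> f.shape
(2, 7)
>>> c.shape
(7, 29)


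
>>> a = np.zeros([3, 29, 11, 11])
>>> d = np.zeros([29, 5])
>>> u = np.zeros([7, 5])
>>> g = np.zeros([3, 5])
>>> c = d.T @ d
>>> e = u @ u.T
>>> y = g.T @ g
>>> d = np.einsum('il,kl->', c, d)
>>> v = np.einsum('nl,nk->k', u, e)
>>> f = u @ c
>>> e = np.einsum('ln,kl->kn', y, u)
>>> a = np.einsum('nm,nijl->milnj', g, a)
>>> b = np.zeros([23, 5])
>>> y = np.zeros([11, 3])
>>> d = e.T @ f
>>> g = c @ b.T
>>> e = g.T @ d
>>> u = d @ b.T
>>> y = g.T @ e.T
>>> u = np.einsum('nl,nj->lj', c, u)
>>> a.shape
(5, 29, 11, 3, 11)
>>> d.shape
(5, 5)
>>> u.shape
(5, 23)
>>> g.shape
(5, 23)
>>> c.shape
(5, 5)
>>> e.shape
(23, 5)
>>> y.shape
(23, 23)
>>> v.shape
(7,)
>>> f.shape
(7, 5)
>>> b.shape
(23, 5)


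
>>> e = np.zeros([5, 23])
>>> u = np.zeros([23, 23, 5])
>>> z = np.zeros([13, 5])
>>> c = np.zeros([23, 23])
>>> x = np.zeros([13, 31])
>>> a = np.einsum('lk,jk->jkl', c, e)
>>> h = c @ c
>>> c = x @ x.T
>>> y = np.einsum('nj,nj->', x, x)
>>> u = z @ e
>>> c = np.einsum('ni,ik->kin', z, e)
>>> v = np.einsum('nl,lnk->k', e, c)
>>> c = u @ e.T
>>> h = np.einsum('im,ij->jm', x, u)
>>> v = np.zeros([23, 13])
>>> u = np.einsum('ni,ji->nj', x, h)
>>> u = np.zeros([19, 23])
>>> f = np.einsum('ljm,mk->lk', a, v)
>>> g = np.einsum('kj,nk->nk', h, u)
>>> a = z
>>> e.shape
(5, 23)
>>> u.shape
(19, 23)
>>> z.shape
(13, 5)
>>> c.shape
(13, 5)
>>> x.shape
(13, 31)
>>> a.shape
(13, 5)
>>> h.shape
(23, 31)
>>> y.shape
()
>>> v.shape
(23, 13)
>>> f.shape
(5, 13)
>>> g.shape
(19, 23)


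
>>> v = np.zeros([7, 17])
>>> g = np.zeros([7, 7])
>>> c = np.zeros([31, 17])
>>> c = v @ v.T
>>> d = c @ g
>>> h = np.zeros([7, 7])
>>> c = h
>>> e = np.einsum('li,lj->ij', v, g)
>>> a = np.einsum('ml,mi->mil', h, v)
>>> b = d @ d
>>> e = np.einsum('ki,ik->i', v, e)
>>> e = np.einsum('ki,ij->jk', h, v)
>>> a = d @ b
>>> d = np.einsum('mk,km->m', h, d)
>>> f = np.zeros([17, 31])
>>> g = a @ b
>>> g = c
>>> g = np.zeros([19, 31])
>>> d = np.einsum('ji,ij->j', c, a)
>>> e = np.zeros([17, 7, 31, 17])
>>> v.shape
(7, 17)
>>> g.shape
(19, 31)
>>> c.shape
(7, 7)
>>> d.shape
(7,)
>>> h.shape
(7, 7)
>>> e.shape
(17, 7, 31, 17)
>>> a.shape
(7, 7)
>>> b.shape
(7, 7)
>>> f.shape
(17, 31)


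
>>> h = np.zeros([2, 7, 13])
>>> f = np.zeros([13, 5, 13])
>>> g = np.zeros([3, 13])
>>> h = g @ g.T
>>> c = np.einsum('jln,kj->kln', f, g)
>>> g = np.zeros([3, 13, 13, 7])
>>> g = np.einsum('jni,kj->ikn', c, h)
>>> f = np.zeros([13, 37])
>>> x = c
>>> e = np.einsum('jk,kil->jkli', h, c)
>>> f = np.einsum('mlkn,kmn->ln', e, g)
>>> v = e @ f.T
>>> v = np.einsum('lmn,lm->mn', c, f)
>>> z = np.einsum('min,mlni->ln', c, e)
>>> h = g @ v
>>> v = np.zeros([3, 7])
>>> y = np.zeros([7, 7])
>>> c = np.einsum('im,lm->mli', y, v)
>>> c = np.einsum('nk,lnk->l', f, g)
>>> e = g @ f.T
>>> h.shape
(13, 3, 13)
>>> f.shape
(3, 5)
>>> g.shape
(13, 3, 5)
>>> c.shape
(13,)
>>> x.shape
(3, 5, 13)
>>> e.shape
(13, 3, 3)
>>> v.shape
(3, 7)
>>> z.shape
(3, 13)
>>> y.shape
(7, 7)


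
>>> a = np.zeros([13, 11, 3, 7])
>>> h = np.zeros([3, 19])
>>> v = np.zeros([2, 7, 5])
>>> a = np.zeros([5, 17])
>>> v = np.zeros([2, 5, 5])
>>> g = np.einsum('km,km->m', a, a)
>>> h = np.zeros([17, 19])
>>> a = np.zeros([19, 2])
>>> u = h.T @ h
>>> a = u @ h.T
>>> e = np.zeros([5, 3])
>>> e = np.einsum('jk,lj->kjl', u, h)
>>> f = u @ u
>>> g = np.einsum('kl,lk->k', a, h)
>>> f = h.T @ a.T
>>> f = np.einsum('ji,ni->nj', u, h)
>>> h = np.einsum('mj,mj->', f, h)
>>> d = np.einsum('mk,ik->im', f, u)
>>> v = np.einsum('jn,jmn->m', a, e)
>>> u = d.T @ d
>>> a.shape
(19, 17)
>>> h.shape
()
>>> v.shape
(19,)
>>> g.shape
(19,)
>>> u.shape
(17, 17)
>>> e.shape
(19, 19, 17)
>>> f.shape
(17, 19)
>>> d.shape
(19, 17)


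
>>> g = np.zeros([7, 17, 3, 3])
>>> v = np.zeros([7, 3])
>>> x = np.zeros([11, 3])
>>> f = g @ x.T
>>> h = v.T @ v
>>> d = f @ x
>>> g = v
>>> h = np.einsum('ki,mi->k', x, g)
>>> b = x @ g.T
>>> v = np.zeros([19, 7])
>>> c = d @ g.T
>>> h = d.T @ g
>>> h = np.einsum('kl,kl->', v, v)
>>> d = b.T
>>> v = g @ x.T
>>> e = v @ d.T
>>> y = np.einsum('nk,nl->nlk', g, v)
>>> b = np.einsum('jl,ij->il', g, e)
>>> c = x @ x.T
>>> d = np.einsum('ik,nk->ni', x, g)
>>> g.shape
(7, 3)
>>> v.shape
(7, 11)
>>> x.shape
(11, 3)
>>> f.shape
(7, 17, 3, 11)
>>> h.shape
()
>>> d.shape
(7, 11)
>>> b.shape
(7, 3)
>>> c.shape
(11, 11)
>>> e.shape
(7, 7)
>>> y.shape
(7, 11, 3)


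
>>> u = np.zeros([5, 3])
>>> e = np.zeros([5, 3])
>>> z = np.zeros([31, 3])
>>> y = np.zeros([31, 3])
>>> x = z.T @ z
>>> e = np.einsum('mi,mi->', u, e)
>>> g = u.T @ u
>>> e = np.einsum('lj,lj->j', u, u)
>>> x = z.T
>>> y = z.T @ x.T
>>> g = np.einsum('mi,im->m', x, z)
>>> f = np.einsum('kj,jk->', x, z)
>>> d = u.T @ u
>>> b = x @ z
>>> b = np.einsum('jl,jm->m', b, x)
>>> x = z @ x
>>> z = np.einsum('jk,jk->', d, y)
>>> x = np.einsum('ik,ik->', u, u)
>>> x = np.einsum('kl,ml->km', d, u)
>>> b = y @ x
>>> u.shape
(5, 3)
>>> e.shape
(3,)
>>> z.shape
()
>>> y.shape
(3, 3)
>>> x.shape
(3, 5)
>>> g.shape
(3,)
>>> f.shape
()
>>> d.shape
(3, 3)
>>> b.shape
(3, 5)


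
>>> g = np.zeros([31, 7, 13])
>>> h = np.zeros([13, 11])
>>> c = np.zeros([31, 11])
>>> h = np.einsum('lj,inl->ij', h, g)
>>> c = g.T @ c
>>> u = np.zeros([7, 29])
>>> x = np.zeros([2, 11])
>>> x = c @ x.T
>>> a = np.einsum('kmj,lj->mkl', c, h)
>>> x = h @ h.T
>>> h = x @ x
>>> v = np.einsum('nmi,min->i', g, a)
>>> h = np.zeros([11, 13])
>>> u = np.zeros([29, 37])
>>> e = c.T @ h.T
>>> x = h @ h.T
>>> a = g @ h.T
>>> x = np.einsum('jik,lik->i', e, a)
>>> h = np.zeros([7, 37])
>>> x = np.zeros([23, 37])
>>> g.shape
(31, 7, 13)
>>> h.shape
(7, 37)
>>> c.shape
(13, 7, 11)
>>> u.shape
(29, 37)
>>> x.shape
(23, 37)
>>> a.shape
(31, 7, 11)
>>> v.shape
(13,)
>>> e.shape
(11, 7, 11)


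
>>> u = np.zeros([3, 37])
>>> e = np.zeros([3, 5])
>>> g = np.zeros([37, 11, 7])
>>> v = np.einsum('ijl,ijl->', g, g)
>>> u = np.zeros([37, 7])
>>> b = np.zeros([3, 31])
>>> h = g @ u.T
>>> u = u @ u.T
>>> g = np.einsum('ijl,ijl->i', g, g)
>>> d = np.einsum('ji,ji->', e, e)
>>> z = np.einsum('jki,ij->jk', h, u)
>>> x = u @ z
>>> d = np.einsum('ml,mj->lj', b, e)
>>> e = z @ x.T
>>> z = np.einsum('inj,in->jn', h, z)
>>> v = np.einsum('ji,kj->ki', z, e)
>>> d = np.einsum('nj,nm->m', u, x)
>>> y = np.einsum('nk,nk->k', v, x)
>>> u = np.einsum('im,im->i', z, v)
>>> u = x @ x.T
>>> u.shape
(37, 37)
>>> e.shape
(37, 37)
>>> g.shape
(37,)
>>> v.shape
(37, 11)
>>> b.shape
(3, 31)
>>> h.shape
(37, 11, 37)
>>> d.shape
(11,)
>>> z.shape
(37, 11)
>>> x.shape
(37, 11)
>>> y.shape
(11,)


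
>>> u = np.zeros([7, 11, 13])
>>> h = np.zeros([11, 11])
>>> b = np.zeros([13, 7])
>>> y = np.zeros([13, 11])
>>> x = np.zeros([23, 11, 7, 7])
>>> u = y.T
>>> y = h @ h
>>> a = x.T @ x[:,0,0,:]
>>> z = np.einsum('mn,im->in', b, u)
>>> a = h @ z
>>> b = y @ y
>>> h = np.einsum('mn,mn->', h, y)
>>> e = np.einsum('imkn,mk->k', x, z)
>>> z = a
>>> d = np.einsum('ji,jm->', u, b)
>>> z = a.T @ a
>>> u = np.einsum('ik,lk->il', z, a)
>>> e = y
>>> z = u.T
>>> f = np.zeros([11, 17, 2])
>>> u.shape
(7, 11)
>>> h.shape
()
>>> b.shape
(11, 11)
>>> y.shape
(11, 11)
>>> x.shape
(23, 11, 7, 7)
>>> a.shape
(11, 7)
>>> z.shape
(11, 7)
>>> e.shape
(11, 11)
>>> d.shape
()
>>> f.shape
(11, 17, 2)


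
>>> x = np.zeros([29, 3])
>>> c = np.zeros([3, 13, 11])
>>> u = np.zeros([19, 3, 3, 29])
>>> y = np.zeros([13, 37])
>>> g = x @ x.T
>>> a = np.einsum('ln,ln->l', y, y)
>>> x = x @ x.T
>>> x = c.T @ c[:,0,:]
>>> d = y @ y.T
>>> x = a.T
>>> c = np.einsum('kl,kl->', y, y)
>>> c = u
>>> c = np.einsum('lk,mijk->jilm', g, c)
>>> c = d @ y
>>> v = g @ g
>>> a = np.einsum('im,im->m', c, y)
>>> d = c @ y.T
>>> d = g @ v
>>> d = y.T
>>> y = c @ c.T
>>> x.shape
(13,)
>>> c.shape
(13, 37)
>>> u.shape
(19, 3, 3, 29)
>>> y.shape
(13, 13)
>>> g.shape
(29, 29)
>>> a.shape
(37,)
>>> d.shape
(37, 13)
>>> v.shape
(29, 29)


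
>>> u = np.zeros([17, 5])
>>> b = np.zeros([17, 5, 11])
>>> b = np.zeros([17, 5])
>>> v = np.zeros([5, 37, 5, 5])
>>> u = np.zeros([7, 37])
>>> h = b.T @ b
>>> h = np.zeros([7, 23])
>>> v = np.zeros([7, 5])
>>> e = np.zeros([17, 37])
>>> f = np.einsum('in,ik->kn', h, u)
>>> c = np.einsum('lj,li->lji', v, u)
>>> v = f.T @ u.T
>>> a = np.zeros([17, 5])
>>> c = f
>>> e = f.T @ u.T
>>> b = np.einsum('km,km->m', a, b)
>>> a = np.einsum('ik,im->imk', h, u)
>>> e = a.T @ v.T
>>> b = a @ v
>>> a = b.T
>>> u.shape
(7, 37)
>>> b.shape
(7, 37, 7)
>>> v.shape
(23, 7)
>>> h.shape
(7, 23)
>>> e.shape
(23, 37, 23)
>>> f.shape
(37, 23)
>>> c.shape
(37, 23)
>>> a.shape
(7, 37, 7)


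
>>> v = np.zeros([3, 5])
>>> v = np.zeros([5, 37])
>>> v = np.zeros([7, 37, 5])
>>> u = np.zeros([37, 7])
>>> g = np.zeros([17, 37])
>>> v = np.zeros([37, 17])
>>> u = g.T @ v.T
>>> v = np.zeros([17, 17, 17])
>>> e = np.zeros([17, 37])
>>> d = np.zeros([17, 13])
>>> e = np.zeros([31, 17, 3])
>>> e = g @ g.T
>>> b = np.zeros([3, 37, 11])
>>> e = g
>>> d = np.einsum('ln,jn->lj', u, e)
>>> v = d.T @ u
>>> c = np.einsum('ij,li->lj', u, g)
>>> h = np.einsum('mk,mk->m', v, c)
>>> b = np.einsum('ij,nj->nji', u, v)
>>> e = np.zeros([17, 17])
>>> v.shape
(17, 37)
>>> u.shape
(37, 37)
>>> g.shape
(17, 37)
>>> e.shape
(17, 17)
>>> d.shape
(37, 17)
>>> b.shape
(17, 37, 37)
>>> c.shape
(17, 37)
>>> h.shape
(17,)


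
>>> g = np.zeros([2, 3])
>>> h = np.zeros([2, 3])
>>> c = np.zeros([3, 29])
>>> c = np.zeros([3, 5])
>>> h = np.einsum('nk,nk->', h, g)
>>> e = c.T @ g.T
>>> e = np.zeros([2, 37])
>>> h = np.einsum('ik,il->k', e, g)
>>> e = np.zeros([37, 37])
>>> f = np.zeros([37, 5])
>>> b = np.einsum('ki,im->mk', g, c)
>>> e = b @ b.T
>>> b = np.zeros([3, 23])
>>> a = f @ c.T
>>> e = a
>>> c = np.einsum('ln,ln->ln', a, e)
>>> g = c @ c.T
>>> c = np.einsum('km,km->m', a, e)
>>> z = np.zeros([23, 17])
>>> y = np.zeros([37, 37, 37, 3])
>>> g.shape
(37, 37)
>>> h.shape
(37,)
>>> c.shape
(3,)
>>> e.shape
(37, 3)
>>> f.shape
(37, 5)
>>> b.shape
(3, 23)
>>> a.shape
(37, 3)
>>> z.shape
(23, 17)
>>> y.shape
(37, 37, 37, 3)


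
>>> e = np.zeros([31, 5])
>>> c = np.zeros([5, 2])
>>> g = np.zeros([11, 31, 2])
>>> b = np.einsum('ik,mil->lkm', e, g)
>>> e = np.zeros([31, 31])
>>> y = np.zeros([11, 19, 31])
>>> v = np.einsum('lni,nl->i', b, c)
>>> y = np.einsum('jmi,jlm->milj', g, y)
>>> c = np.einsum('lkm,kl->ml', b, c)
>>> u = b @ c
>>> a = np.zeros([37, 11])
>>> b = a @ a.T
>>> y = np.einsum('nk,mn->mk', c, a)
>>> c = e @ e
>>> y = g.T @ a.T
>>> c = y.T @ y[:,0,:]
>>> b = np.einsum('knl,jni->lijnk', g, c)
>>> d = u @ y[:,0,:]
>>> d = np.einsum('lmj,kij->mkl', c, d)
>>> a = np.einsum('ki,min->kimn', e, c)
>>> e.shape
(31, 31)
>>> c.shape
(37, 31, 37)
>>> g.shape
(11, 31, 2)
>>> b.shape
(2, 37, 37, 31, 11)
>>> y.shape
(2, 31, 37)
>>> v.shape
(11,)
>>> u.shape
(2, 5, 2)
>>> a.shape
(31, 31, 37, 37)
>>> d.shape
(31, 2, 37)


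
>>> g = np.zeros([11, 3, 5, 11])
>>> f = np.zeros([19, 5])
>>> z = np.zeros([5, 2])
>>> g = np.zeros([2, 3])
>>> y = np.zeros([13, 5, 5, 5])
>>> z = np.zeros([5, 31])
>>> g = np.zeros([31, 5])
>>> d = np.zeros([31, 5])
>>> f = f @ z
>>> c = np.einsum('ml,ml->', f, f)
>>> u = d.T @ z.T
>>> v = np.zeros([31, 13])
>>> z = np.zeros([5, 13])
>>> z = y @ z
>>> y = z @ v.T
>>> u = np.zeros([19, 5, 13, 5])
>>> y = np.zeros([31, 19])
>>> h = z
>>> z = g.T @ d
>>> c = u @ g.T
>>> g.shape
(31, 5)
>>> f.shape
(19, 31)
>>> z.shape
(5, 5)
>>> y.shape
(31, 19)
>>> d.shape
(31, 5)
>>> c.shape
(19, 5, 13, 31)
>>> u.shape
(19, 5, 13, 5)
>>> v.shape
(31, 13)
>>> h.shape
(13, 5, 5, 13)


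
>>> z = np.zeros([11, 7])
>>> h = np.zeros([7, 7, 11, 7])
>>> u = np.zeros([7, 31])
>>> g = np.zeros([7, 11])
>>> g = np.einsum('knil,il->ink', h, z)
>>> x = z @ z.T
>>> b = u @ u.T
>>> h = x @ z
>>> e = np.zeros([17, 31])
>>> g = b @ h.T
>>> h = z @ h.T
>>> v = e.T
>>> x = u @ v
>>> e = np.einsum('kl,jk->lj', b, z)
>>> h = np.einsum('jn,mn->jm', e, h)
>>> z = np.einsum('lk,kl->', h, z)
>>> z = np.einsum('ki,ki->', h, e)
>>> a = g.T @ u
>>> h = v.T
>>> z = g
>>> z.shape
(7, 11)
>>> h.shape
(17, 31)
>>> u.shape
(7, 31)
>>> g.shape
(7, 11)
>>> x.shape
(7, 17)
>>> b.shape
(7, 7)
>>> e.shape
(7, 11)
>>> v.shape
(31, 17)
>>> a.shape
(11, 31)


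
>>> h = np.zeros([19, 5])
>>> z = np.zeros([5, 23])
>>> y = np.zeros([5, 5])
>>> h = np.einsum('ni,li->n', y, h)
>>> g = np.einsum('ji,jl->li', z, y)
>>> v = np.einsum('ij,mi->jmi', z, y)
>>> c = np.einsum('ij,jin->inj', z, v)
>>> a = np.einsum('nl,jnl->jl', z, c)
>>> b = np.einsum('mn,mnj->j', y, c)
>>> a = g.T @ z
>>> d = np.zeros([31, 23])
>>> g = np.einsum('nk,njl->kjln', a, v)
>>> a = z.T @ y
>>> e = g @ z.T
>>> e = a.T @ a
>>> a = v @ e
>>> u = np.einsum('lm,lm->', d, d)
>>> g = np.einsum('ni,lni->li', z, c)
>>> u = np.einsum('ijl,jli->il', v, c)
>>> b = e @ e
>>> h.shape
(5,)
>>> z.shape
(5, 23)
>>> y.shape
(5, 5)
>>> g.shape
(5, 23)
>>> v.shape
(23, 5, 5)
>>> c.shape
(5, 5, 23)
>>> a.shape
(23, 5, 5)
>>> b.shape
(5, 5)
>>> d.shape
(31, 23)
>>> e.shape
(5, 5)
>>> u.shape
(23, 5)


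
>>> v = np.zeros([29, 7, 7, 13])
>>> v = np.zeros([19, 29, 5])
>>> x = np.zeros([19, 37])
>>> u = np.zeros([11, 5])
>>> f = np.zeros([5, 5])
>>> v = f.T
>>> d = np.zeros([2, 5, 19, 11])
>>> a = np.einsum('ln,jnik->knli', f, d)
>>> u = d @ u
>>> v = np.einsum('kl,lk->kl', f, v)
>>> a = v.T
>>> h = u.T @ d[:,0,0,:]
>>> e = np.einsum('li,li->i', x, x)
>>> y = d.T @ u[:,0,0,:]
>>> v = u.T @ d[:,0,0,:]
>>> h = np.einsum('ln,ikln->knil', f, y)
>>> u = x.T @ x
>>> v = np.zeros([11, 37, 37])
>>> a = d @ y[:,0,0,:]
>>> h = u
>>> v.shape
(11, 37, 37)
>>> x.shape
(19, 37)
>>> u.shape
(37, 37)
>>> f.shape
(5, 5)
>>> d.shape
(2, 5, 19, 11)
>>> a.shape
(2, 5, 19, 5)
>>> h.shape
(37, 37)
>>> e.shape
(37,)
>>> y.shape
(11, 19, 5, 5)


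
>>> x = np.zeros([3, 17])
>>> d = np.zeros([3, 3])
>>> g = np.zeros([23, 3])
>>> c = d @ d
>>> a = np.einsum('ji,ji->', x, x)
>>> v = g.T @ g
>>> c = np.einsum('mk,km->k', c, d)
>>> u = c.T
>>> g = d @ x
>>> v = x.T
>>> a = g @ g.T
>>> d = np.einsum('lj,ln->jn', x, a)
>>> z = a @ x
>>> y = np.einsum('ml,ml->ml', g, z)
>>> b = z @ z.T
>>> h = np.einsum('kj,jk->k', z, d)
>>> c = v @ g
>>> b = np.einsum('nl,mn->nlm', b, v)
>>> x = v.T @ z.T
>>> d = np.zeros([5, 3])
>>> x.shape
(3, 3)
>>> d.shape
(5, 3)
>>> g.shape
(3, 17)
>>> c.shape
(17, 17)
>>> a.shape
(3, 3)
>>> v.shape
(17, 3)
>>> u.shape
(3,)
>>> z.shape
(3, 17)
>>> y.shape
(3, 17)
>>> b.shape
(3, 3, 17)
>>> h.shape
(3,)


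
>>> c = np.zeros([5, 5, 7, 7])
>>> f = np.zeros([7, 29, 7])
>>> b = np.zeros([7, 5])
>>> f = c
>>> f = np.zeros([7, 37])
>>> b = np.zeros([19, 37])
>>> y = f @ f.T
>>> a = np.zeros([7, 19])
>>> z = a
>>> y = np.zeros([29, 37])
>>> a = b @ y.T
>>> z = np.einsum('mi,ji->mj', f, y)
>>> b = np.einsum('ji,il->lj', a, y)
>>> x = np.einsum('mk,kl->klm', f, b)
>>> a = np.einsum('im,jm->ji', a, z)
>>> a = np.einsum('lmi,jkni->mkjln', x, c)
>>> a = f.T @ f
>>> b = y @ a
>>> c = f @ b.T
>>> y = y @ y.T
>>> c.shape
(7, 29)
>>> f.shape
(7, 37)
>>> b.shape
(29, 37)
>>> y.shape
(29, 29)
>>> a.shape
(37, 37)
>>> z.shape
(7, 29)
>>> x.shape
(37, 19, 7)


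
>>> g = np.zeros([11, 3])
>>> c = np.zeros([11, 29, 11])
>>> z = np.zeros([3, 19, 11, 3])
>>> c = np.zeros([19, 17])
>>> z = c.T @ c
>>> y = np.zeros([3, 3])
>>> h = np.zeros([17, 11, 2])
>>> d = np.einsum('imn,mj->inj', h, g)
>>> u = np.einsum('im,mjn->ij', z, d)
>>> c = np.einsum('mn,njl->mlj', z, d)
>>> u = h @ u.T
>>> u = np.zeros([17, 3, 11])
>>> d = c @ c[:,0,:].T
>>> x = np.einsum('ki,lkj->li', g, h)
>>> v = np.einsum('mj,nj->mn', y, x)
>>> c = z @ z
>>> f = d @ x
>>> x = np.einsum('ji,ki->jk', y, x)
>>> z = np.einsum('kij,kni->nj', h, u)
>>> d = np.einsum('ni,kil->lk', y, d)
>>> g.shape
(11, 3)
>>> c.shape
(17, 17)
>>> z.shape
(3, 2)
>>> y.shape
(3, 3)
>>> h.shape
(17, 11, 2)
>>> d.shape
(17, 17)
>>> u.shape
(17, 3, 11)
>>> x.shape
(3, 17)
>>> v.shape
(3, 17)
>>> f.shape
(17, 3, 3)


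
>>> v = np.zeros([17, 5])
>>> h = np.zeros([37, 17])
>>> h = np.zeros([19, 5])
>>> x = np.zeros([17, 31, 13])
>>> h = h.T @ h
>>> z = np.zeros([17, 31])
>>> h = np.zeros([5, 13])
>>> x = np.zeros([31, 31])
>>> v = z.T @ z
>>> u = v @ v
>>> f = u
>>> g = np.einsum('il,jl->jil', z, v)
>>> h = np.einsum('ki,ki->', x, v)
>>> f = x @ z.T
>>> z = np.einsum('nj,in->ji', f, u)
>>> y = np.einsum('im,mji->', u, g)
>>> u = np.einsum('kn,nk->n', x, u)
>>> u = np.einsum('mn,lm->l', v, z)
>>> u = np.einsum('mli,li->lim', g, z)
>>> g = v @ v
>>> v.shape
(31, 31)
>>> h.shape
()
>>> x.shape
(31, 31)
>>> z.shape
(17, 31)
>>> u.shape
(17, 31, 31)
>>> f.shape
(31, 17)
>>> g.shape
(31, 31)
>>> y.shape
()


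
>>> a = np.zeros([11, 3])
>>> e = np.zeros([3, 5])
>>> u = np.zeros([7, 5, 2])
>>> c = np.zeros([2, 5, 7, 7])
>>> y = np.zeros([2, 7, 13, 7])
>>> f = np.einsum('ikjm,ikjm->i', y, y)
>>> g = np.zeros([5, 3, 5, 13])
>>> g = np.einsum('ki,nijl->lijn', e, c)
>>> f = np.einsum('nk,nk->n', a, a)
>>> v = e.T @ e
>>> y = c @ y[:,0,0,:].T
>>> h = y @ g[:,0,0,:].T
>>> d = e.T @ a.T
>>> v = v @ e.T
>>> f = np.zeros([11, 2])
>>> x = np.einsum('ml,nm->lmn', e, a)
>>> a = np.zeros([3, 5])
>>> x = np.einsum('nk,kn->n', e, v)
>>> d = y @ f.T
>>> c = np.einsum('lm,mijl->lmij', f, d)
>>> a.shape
(3, 5)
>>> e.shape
(3, 5)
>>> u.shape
(7, 5, 2)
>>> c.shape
(11, 2, 5, 7)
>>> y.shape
(2, 5, 7, 2)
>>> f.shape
(11, 2)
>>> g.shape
(7, 5, 7, 2)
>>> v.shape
(5, 3)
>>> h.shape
(2, 5, 7, 7)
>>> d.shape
(2, 5, 7, 11)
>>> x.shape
(3,)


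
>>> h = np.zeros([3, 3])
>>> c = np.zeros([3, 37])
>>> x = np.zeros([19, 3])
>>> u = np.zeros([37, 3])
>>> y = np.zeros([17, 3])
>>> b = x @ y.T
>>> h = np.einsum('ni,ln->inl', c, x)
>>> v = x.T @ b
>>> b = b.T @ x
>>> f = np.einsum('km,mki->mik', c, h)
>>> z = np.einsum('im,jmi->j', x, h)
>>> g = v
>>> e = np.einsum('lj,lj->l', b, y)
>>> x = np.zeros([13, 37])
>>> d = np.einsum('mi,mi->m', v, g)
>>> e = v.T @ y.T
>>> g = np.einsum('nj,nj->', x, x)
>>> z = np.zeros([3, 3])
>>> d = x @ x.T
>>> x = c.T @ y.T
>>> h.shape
(37, 3, 19)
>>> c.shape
(3, 37)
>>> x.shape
(37, 17)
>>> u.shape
(37, 3)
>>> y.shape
(17, 3)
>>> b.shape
(17, 3)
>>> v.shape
(3, 17)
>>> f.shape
(37, 19, 3)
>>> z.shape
(3, 3)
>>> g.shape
()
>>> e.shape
(17, 17)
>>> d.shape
(13, 13)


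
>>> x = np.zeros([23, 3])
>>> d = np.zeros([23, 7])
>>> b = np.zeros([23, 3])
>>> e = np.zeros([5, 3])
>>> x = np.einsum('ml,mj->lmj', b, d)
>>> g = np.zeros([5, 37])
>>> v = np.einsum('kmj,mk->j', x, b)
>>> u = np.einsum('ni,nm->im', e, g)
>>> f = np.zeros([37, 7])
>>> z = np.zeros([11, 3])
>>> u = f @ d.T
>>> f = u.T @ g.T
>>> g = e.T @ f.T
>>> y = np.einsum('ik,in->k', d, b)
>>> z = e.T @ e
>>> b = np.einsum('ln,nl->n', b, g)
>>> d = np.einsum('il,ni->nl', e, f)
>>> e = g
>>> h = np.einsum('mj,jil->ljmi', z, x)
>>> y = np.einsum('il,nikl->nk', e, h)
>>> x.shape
(3, 23, 7)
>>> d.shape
(23, 3)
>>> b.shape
(3,)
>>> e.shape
(3, 23)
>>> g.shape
(3, 23)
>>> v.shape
(7,)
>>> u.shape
(37, 23)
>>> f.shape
(23, 5)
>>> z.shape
(3, 3)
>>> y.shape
(7, 3)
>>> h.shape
(7, 3, 3, 23)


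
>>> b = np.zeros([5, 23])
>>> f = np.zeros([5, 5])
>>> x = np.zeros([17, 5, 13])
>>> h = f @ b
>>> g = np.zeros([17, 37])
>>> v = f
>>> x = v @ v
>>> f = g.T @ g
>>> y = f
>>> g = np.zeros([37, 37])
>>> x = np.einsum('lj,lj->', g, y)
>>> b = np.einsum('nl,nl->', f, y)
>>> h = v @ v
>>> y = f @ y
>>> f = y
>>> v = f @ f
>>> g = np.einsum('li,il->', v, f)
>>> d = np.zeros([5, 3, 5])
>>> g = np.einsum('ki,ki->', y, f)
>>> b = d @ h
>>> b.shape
(5, 3, 5)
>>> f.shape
(37, 37)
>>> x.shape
()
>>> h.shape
(5, 5)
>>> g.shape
()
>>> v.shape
(37, 37)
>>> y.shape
(37, 37)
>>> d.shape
(5, 3, 5)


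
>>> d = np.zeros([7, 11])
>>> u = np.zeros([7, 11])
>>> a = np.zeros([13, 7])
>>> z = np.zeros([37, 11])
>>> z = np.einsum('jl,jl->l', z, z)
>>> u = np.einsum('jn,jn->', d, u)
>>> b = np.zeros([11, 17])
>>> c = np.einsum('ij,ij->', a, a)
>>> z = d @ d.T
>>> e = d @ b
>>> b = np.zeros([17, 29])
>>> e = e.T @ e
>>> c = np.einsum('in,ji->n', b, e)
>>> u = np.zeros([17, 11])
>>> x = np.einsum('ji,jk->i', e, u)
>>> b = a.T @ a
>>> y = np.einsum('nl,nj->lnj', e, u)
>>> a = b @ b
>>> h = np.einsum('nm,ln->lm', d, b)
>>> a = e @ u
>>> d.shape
(7, 11)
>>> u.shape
(17, 11)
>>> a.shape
(17, 11)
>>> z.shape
(7, 7)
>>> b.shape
(7, 7)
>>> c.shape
(29,)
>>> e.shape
(17, 17)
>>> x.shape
(17,)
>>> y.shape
(17, 17, 11)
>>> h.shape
(7, 11)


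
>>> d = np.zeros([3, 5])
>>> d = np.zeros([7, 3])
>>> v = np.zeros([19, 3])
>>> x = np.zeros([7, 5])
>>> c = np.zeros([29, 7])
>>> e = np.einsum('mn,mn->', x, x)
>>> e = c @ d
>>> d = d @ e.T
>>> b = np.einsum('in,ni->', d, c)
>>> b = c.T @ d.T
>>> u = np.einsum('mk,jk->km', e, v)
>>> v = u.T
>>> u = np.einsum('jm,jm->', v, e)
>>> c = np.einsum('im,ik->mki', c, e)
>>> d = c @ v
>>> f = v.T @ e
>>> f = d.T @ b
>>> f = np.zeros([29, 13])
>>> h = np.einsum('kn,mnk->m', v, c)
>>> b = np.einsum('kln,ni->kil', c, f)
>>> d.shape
(7, 3, 3)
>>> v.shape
(29, 3)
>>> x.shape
(7, 5)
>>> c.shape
(7, 3, 29)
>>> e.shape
(29, 3)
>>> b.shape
(7, 13, 3)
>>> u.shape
()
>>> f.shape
(29, 13)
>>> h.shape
(7,)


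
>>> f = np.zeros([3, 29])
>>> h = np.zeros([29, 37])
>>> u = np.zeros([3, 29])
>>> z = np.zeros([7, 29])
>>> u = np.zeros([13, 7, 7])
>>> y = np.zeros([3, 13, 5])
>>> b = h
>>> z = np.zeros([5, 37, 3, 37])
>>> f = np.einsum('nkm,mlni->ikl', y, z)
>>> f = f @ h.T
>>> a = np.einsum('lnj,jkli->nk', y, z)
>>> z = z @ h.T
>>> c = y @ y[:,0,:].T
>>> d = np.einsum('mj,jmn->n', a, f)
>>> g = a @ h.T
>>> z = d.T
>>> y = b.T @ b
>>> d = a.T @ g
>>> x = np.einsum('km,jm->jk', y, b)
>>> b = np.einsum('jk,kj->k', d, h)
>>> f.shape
(37, 13, 29)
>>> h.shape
(29, 37)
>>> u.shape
(13, 7, 7)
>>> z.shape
(29,)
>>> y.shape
(37, 37)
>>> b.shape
(29,)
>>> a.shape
(13, 37)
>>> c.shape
(3, 13, 3)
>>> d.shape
(37, 29)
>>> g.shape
(13, 29)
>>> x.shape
(29, 37)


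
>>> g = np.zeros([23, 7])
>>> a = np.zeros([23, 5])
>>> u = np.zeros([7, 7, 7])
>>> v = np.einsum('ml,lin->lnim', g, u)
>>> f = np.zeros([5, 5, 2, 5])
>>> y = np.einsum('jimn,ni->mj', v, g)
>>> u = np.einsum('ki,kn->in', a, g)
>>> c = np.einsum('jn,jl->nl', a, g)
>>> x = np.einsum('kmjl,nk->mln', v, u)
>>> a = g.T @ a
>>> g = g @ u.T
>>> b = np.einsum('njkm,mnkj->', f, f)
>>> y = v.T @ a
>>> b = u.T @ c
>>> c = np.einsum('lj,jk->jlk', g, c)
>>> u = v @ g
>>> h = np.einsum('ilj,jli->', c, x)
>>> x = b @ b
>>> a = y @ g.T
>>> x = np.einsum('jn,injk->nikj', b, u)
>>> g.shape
(23, 5)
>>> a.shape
(23, 7, 7, 23)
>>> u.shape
(7, 7, 7, 5)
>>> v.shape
(7, 7, 7, 23)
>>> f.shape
(5, 5, 2, 5)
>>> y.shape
(23, 7, 7, 5)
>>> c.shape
(5, 23, 7)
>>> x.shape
(7, 7, 5, 7)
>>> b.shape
(7, 7)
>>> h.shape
()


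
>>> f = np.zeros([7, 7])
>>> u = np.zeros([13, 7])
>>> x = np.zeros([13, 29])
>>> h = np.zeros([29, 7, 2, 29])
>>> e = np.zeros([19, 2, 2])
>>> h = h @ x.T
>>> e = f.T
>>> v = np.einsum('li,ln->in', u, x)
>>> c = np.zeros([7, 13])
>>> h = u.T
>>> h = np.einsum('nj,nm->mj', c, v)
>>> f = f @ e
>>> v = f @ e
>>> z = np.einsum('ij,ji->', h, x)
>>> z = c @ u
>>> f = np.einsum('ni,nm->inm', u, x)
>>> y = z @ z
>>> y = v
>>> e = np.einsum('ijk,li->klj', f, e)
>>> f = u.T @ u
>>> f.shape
(7, 7)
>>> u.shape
(13, 7)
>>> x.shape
(13, 29)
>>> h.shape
(29, 13)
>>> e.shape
(29, 7, 13)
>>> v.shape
(7, 7)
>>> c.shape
(7, 13)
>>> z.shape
(7, 7)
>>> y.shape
(7, 7)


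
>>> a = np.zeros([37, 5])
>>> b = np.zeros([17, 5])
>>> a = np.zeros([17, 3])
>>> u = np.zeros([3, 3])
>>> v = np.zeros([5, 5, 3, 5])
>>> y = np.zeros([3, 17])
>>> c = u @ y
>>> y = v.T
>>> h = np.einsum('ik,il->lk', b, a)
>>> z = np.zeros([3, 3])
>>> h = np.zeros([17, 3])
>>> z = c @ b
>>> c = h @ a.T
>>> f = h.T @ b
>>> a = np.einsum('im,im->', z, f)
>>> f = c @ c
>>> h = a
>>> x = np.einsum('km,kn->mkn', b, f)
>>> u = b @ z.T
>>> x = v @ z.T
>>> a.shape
()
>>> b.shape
(17, 5)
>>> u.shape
(17, 3)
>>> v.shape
(5, 5, 3, 5)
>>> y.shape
(5, 3, 5, 5)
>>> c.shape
(17, 17)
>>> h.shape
()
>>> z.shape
(3, 5)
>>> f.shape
(17, 17)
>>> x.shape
(5, 5, 3, 3)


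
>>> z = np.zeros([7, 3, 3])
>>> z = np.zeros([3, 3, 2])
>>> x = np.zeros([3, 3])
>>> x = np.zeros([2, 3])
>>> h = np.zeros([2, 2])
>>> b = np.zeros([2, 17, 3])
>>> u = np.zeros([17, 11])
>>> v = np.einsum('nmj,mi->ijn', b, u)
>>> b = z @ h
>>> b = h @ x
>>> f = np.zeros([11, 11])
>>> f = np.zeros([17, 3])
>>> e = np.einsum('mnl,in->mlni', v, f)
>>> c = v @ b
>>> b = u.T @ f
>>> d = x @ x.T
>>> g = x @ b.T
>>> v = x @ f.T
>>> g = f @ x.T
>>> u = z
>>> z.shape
(3, 3, 2)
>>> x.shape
(2, 3)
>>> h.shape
(2, 2)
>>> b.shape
(11, 3)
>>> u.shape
(3, 3, 2)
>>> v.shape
(2, 17)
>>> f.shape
(17, 3)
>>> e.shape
(11, 2, 3, 17)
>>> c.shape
(11, 3, 3)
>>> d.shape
(2, 2)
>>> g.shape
(17, 2)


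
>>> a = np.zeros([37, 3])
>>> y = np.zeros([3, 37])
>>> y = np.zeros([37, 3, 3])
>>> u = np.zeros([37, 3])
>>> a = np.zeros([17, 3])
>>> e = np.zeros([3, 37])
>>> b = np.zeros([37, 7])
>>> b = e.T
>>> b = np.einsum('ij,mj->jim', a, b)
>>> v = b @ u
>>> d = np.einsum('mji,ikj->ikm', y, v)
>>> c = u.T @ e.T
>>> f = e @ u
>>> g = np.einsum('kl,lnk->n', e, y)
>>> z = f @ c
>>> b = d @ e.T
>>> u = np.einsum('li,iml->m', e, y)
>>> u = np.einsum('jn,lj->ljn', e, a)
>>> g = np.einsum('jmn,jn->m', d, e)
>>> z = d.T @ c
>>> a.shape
(17, 3)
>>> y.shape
(37, 3, 3)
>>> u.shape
(17, 3, 37)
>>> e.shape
(3, 37)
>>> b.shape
(3, 17, 3)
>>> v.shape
(3, 17, 3)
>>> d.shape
(3, 17, 37)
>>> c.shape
(3, 3)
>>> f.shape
(3, 3)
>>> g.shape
(17,)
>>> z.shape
(37, 17, 3)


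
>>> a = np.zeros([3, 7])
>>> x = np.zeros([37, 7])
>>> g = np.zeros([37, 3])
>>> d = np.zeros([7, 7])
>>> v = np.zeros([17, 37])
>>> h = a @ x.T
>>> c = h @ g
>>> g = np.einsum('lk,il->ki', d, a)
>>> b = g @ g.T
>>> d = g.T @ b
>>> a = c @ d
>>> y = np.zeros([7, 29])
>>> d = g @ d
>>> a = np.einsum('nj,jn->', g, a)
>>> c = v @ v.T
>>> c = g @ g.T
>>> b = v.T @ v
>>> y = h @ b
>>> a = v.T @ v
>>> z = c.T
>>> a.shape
(37, 37)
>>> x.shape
(37, 7)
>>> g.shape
(7, 3)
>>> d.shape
(7, 7)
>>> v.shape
(17, 37)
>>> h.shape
(3, 37)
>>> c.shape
(7, 7)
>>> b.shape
(37, 37)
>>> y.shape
(3, 37)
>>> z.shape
(7, 7)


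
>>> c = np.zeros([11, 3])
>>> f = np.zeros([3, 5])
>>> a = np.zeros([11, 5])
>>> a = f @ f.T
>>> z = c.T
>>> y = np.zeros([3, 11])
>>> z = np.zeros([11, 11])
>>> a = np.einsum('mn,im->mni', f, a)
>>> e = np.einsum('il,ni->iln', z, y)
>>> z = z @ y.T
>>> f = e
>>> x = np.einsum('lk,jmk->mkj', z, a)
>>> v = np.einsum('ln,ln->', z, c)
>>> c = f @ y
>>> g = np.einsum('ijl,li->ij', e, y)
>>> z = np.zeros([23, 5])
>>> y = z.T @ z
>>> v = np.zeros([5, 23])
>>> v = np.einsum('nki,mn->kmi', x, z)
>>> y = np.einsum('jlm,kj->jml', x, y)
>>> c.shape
(11, 11, 11)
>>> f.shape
(11, 11, 3)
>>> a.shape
(3, 5, 3)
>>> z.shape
(23, 5)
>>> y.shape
(5, 3, 3)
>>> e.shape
(11, 11, 3)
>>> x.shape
(5, 3, 3)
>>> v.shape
(3, 23, 3)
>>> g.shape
(11, 11)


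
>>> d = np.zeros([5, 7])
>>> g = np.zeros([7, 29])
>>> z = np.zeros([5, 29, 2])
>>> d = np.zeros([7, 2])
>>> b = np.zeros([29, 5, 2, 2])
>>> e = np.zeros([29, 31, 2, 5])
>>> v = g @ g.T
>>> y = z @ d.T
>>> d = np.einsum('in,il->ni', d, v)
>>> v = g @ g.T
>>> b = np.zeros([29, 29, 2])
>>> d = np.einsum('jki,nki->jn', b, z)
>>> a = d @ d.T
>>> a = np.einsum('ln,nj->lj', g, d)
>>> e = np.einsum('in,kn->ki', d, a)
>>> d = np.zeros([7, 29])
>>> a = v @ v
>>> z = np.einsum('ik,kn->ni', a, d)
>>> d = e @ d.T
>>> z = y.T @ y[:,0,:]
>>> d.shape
(7, 7)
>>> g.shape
(7, 29)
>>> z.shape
(7, 29, 7)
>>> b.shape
(29, 29, 2)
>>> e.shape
(7, 29)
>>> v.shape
(7, 7)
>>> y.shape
(5, 29, 7)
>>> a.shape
(7, 7)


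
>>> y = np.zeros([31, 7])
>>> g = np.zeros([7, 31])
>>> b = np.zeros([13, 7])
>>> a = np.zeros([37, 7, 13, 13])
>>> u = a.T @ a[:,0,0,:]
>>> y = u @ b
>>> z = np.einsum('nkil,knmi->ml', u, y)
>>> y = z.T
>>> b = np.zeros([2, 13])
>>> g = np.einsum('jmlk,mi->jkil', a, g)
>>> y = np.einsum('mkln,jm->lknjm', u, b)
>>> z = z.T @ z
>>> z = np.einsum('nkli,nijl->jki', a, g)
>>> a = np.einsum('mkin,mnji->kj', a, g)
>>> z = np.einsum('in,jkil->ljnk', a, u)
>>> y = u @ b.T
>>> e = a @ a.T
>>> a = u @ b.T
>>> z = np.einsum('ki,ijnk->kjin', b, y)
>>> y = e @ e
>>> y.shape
(7, 7)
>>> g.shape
(37, 13, 31, 13)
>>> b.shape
(2, 13)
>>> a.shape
(13, 13, 7, 2)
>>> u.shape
(13, 13, 7, 13)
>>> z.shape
(2, 13, 13, 7)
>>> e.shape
(7, 7)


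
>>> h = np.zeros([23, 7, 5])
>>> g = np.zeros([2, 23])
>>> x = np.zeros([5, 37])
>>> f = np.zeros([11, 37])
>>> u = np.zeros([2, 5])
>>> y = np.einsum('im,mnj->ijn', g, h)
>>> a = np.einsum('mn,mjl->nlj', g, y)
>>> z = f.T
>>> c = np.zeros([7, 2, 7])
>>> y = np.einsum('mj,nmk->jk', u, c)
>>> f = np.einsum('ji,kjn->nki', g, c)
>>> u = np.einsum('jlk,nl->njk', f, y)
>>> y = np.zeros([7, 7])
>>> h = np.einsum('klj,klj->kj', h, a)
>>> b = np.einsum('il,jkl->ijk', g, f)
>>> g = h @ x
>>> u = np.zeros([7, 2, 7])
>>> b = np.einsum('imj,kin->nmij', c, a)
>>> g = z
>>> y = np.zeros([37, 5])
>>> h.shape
(23, 5)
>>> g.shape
(37, 11)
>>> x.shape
(5, 37)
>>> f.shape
(7, 7, 23)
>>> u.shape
(7, 2, 7)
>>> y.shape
(37, 5)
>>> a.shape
(23, 7, 5)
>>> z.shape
(37, 11)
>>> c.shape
(7, 2, 7)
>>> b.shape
(5, 2, 7, 7)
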